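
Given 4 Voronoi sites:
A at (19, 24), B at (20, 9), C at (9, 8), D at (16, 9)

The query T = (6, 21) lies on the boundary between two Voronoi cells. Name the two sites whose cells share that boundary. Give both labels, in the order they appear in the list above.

Squared distances from T to each site:
|TA|² = 169 + 9 = 178
|TB|² = 196 + 144 = 340
|TC|² = 9 + 169 = 178
|TD|² = 100 + 144 = 244
T is equidistant from A and C (both at squared distance 178), and every other site is strictly farther — so T lies on the A–C Voronoi edge.

A and C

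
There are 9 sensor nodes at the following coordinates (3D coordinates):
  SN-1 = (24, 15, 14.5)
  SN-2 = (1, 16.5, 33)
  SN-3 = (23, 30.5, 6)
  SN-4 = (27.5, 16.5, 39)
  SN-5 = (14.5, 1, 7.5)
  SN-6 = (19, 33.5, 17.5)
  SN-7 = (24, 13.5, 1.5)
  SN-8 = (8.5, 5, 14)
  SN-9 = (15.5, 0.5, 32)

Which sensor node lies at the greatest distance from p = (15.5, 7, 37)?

Compare squared distances (the ordering matches that of the actual distances):
d²(p, SN-1) = 72.25 + 64 + 506.25 = 642.5
d²(p, SN-2) = 210.25 + 90.25 + 16 = 316.5
d²(p, SN-3) = 56.25 + 552.25 + 961 = 1569.5
d²(p, SN-4) = 144 + 90.25 + 4 = 238.25
d²(p, SN-5) = 1 + 36 + 870.25 = 907.25
d²(p, SN-6) = 12.25 + 702.25 + 380.25 = 1094.75
d²(p, SN-7) = 72.25 + 42.25 + 1260.25 = 1374.75
d²(p, SN-8) = 49 + 4 + 529 = 582
d²(p, SN-9) = 0 + 42.25 + 25 = 67.25
The largest is to SN-3.

SN-3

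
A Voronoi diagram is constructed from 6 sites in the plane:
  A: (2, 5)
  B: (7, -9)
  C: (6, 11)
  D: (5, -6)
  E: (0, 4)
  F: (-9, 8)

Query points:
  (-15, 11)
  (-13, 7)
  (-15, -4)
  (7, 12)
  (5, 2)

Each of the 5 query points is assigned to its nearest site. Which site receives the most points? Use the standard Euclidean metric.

F

(-15, 11) — d² to each: A:325, B:884, C:441, D:689, E:274, F:45 → nearest is F
(-13, 7) — d² to each: A:229, B:656, C:377, D:493, E:178, F:17 → nearest is F
(-15, -4) — d² to each: A:370, B:509, C:666, D:404, E:289, F:180 → nearest is F
(7, 12) — d² to each: A:74, B:441, C:2, D:328, E:113, F:272 → nearest is C
(5, 2) — d² to each: A:18, B:125, C:82, D:64, E:29, F:232 → nearest is A
Tally — A:1, C:1, F:3. F captures the most (3).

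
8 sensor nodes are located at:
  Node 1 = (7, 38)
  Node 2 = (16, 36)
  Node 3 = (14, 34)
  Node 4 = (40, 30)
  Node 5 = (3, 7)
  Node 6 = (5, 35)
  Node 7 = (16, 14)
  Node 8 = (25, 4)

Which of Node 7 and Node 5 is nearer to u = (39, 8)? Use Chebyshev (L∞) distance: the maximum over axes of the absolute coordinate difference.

d(u, Node 7) = max(23, 6) = 23
d(u, Node 5) = max(36, 1) = 36
23 < 36, so Node 7 is closer.

Node 7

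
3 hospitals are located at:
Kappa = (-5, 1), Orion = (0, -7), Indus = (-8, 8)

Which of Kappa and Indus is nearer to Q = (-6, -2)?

Compare squared distances:
d²(Q, Kappa) = (-6−(-5))² + (-2−1)² = 1 + 9 = 10
d²(Q, Indus) = (-6−(-8))² + (-2−8)² = 4 + 100 = 104
10 < 104, so Kappa is closer.

Kappa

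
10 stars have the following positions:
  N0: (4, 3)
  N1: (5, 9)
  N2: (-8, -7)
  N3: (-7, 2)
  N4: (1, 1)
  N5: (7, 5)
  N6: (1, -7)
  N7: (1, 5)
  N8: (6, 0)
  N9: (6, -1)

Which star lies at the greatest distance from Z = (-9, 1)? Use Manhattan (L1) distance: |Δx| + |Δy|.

N1

d(Z,N0) = |-9−4| + |1−3| = 13 + 2 = 15
d(Z,N1) = |-9−5| + |1−9| = 14 + 8 = 22
d(Z,N2) = |-9−(-8)| + |1−(-7)| = 1 + 8 = 9
d(Z,N3) = |-9−(-7)| + |1−2| = 2 + 1 = 3
d(Z,N4) = |-9−1| + |1−1| = 10 + 0 = 10
d(Z,N5) = |-9−7| + |1−5| = 16 + 4 = 20
d(Z,N6) = |-9−1| + |1−(-7)| = 10 + 8 = 18
d(Z,N7) = |-9−1| + |1−5| = 10 + 4 = 14
d(Z,N8) = |-9−6| + |1−0| = 15 + 1 = 16
d(Z,N9) = |-9−6| + |1−(-1)| = 15 + 2 = 17
The largest is to N1.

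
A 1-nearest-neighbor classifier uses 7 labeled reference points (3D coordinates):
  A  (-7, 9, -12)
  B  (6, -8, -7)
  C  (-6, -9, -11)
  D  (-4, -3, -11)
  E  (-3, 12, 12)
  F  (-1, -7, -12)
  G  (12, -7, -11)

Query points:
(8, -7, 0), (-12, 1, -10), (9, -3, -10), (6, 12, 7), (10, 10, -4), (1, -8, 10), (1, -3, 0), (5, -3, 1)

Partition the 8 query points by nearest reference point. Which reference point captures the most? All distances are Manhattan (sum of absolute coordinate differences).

(8, -7, 0) — d to each: A:43, B:10, C:27, D:27, E:42, F:21, G:15 → nearest is B
(-12, 1, -10) — d to each: A:15, B:30, C:17, D:13, E:42, F:21, G:33 → nearest is D
(9, -3, -10) — d to each: A:30, B:11, C:22, D:14, E:49, F:16, G:8 → nearest is G
(6, 12, 7) — d to each: A:35, B:34, C:51, D:43, E:14, F:45, G:43 → nearest is E
(10, 10, -4) — d to each: A:26, B:25, C:42, D:34, E:31, F:36, G:26 → nearest is B
(1, -8, 10) — d to each: A:47, B:22, C:29, D:31, E:26, F:25, G:33 → nearest is B
(1, -3, 0) — d to each: A:32, B:17, C:24, D:16, E:31, F:18, G:26 → nearest is D
(5, -3, 1) — d to each: A:37, B:14, C:29, D:21, E:34, F:23, G:23 → nearest is B
Tally — B:4, D:2, E:1, G:1. B captures the most (4).

B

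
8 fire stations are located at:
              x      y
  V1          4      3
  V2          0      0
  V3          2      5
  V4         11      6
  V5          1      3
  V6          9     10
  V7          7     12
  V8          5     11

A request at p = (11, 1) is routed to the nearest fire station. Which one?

Compare squared distances (the ordering matches that of the actual distances):
|pV1|² = (11−4)² + (1−3)² = 49 + 4 = 53
|pV2|² = (11−0)² + (1−0)² = 121 + 1 = 122
|pV3|² = (11−2)² + (1−5)² = 81 + 16 = 97
|pV4|² = (11−11)² + (1−6)² = 0 + 25 = 25
|pV5|² = (11−1)² + (1−3)² = 100 + 4 = 104
|pV6|² = (11−9)² + (1−10)² = 4 + 81 = 85
|pV7|² = (11−7)² + (1−12)² = 16 + 121 = 137
|pV8|² = (11−5)² + (1−11)² = 36 + 100 = 136
V4 is nearest.

V4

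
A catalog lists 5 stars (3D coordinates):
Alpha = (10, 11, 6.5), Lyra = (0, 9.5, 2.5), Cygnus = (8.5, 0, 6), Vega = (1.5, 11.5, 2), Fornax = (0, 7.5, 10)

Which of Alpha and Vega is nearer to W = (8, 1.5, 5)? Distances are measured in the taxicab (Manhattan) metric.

d(W, Alpha) = |8−10| + |1.5−11| + |5−6.5| = 2 + 9.5 + 1.5 = 13
d(W, Vega) = |8−1.5| + |1.5−11.5| + |5−2| = 6.5 + 10 + 3 = 19.5
13 < 19.5, so Alpha is closer.

Alpha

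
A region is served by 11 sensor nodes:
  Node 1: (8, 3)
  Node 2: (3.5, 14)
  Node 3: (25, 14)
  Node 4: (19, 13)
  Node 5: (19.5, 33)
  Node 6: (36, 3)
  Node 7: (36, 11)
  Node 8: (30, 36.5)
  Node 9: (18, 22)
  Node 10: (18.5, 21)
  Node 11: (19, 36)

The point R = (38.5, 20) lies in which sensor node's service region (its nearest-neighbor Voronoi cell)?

Node 7

Compare squared distances (the ordering matches that of the actual distances):
d²(R, Node 1) = (38.5−8)² + (20−3)² = 930.25 + 289 = 1219.25
d²(R, Node 2) = (38.5−3.5)² + (20−14)² = 1225 + 36 = 1261
d²(R, Node 3) = (38.5−25)² + (20−14)² = 182.25 + 36 = 218.25
d²(R, Node 4) = (38.5−19)² + (20−13)² = 380.25 + 49 = 429.25
d²(R, Node 5) = (38.5−19.5)² + (20−33)² = 361 + 169 = 530
d²(R, Node 6) = (38.5−36)² + (20−3)² = 6.25 + 289 = 295.25
d²(R, Node 7) = (38.5−36)² + (20−11)² = 6.25 + 81 = 87.25
d²(R, Node 8) = (38.5−30)² + (20−36.5)² = 72.25 + 272.25 = 344.5
d²(R, Node 9) = (38.5−18)² + (20−22)² = 420.25 + 4 = 424.25
d²(R, Node 10) = (38.5−18.5)² + (20−21)² = 400 + 1 = 401
d²(R, Node 11) = (38.5−19)² + (20−36)² = 380.25 + 256 = 636.25
Minimum is at Node 7.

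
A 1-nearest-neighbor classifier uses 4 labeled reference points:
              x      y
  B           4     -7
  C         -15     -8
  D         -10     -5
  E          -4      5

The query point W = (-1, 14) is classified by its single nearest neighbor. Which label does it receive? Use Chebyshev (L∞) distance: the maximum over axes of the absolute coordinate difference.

E

d(W,B) = max(5, 21) = 21
d(W,C) = max(14, 22) = 22
d(W,D) = max(9, 19) = 19
d(W,E) = max(3, 9) = 9
Minimum is at E.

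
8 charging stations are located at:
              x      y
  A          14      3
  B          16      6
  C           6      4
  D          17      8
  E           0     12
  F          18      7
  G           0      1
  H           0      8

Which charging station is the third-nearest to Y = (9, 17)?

Compare squared distances (the ordering matches that of the actual distances):
|YA|² = (9−14)² + (17−3)² = 25 + 196 = 221
|YB|² = (9−16)² + (17−6)² = 49 + 121 = 170
|YC|² = (9−6)² + (17−4)² = 9 + 169 = 178
|YD|² = (9−17)² + (17−8)² = 64 + 81 = 145
|YE|² = (9−0)² + (17−12)² = 81 + 25 = 106
|YF|² = (9−18)² + (17−7)² = 81 + 100 = 181
|YG|² = (9−0)² + (17−1)² = 81 + 256 = 337
|YH|² = (9−0)² + (17−8)² = 81 + 81 = 162
Sorted ascending: E, D, H, B, … — the third-nearest is H.

H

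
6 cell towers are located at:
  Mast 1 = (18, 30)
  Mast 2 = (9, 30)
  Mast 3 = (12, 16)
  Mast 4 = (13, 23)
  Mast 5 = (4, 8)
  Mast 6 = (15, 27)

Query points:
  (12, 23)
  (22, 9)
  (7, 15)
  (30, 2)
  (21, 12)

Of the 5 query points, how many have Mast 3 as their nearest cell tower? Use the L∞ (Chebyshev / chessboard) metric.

(12, 23) — d to each: Mast 1:7, Mast 2:7, Mast 3:7, Mast 4:1, Mast 5:15, Mast 6:4 → nearest is Mast 4
(22, 9) — d to each: Mast 1:21, Mast 2:21, Mast 3:10, Mast 4:14, Mast 5:18, Mast 6:18 → nearest is Mast 3
(7, 15) — d to each: Mast 1:15, Mast 2:15, Mast 3:5, Mast 4:8, Mast 5:7, Mast 6:12 → nearest is Mast 3
(30, 2) — d to each: Mast 1:28, Mast 2:28, Mast 3:18, Mast 4:21, Mast 5:26, Mast 6:25 → nearest is Mast 3
(21, 12) — d to each: Mast 1:18, Mast 2:18, Mast 3:9, Mast 4:11, Mast 5:17, Mast 6:15 → nearest is Mast 3
4 of the 5 points have Mast 3 as nearest.

4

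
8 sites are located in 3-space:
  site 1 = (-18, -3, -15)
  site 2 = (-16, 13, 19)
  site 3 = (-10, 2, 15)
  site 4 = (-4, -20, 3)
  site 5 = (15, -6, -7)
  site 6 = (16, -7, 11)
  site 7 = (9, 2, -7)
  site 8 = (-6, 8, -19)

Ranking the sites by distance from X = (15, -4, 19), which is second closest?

site 3

Compare squared distances (the ordering matches that of the actual distances):
d²(X, site 1) = 1089 + 1 + 1156 = 2246
d²(X, site 2) = 961 + 289 + 0 = 1250
d²(X, site 3) = 625 + 36 + 16 = 677
d²(X, site 4) = 361 + 256 + 256 = 873
d²(X, site 5) = 0 + 4 + 676 = 680
d²(X, site 6) = 1 + 9 + 64 = 74
d²(X, site 7) = 36 + 36 + 676 = 748
d²(X, site 8) = 441 + 144 + 1444 = 2029
Sorted ascending: site 6, site 3, site 5, … — the second-nearest is site 3.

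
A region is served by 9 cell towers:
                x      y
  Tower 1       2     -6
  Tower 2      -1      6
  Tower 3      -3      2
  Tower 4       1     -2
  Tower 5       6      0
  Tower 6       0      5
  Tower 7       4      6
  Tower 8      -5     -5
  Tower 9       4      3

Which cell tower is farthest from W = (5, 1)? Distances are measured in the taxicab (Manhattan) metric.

Tower 8

d(W, Tower 1) = 3 + 7 = 10
d(W, Tower 2) = 6 + 5 = 11
d(W, Tower 3) = 8 + 1 = 9
d(W, Tower 4) = 4 + 3 = 7
d(W, Tower 5) = 1 + 1 = 2
d(W, Tower 6) = 5 + 4 = 9
d(W, Tower 7) = 1 + 5 = 6
d(W, Tower 8) = 10 + 6 = 16
d(W, Tower 9) = 1 + 2 = 3
The largest is to Tower 8.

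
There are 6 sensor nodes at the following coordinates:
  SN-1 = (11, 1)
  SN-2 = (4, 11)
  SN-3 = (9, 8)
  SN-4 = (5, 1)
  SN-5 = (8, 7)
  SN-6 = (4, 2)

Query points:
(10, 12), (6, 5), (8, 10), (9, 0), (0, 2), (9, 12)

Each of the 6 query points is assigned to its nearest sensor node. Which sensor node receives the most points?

(10, 12) — d² to each: SN-1:122, SN-2:37, SN-3:17, SN-4:146, SN-5:29, SN-6:136 → nearest is SN-3
(6, 5) — d² to each: SN-1:41, SN-2:40, SN-3:18, SN-4:17, SN-5:8, SN-6:13 → nearest is SN-5
(8, 10) — d² to each: SN-1:90, SN-2:17, SN-3:5, SN-4:90, SN-5:9, SN-6:80 → nearest is SN-3
(9, 0) — d² to each: SN-1:5, SN-2:146, SN-3:64, SN-4:17, SN-5:50, SN-6:29 → nearest is SN-1
(0, 2) — d² to each: SN-1:122, SN-2:97, SN-3:117, SN-4:26, SN-5:89, SN-6:16 → nearest is SN-6
(9, 12) — d² to each: SN-1:125, SN-2:26, SN-3:16, SN-4:137, SN-5:26, SN-6:125 → nearest is SN-3
Tally — SN-1:1, SN-3:3, SN-5:1, SN-6:1. SN-3 captures the most (3).

SN-3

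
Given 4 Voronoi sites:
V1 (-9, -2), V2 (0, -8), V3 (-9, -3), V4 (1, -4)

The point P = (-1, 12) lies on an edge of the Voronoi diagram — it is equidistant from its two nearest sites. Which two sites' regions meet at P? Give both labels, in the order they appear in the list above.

V1 and V4

Squared distances from P to each site:
|PV1|² = (-1−(-9))² + (12−(-2))² = 64 + 196 = 260
|PV2|² = (-1−0)² + (12−(-8))² = 1 + 400 = 401
|PV3|² = (-1−(-9))² + (12−(-3))² = 64 + 225 = 289
|PV4|² = (-1−1)² + (12−(-4))² = 4 + 256 = 260
P is equidistant from V1 and V4 (both at squared distance 260), and every other site is strictly farther — so P lies on the V1–V4 Voronoi edge.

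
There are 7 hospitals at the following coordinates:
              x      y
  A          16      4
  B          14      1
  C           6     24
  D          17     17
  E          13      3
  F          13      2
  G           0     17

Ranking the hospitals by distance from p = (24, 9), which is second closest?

D

Since √ is increasing, it suffices to compare squared distances:
|pA|² = (24−16)² + (9−4)² = 64 + 25 = 89
|pB|² = (24−14)² + (9−1)² = 100 + 64 = 164
|pC|² = (24−6)² + (9−24)² = 324 + 225 = 549
|pD|² = (24−17)² + (9−17)² = 49 + 64 = 113
|pE|² = (24−13)² + (9−3)² = 121 + 36 = 157
|pF|² = (24−13)² + (9−2)² = 121 + 49 = 170
|pG|² = (24−0)² + (9−17)² = 576 + 64 = 640
Sorted ascending: A, D, E, … — the second-nearest is D.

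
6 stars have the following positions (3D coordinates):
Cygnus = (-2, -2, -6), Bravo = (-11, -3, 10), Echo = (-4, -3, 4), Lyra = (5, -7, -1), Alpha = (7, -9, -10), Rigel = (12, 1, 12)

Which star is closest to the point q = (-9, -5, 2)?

Echo

Since √ is increasing, it suffices to compare squared distances:
d²(q, Cygnus) = (-9−(-2))² + (-5−(-2))² + (2−(-6))² = 49 + 9 + 64 = 122
d²(q, Bravo) = (-9−(-11))² + (-5−(-3))² + (2−10)² = 4 + 4 + 64 = 72
d²(q, Echo) = (-9−(-4))² + (-5−(-3))² + (2−4)² = 25 + 4 + 4 = 33
d²(q, Lyra) = (-9−5)² + (-5−(-7))² + (2−(-1))² = 196 + 4 + 9 = 209
d²(q, Alpha) = (-9−7)² + (-5−(-9))² + (2−(-10))² = 256 + 16 + 144 = 416
d²(q, Rigel) = (-9−12)² + (-5−1)² + (2−12)² = 441 + 36 + 100 = 577
Echo is nearest.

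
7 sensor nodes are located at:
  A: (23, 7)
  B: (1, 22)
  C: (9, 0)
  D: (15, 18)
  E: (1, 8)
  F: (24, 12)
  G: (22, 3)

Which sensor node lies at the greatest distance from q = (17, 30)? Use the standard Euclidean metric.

C

Since √ is increasing, it suffices to compare squared distances:
|qA|² = (17−23)² + (30−7)² = 36 + 529 = 565
|qB|² = (17−1)² + (30−22)² = 256 + 64 = 320
|qC|² = (17−9)² + (30−0)² = 64 + 900 = 964
|qD|² = (17−15)² + (30−18)² = 4 + 144 = 148
|qE|² = (17−1)² + (30−8)² = 256 + 484 = 740
|qF|² = (17−24)² + (30−12)² = 49 + 324 = 373
|qG|² = (17−22)² + (30−3)² = 25 + 729 = 754
The largest is to C.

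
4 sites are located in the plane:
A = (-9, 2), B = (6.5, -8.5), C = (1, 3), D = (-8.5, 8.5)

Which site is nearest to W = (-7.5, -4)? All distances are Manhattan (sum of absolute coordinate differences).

d(W,A) = 1.5 + 6 = 7.5
d(W,B) = 14 + 4.5 = 18.5
d(W,C) = 8.5 + 7 = 15.5
d(W,D) = 1 + 12.5 = 13.5
The smallest is to A, so W lies in the Voronoi region of A.

A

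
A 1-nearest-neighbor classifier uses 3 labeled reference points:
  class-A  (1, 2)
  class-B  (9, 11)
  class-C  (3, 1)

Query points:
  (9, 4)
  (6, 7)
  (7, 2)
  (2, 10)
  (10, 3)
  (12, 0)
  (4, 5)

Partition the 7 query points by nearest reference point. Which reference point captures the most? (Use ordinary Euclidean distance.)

(9, 4) — d² to each: class-A:68, class-B:49, class-C:45 → nearest is class-C
(6, 7) — d² to each: class-A:50, class-B:25, class-C:45 → nearest is class-B
(7, 2) — d² to each: class-A:36, class-B:85, class-C:17 → nearest is class-C
(2, 10) — d² to each: class-A:65, class-B:50, class-C:82 → nearest is class-B
(10, 3) — d² to each: class-A:82, class-B:65, class-C:53 → nearest is class-C
(12, 0) — d² to each: class-A:125, class-B:130, class-C:82 → nearest is class-C
(4, 5) — d² to each: class-A:18, class-B:61, class-C:17 → nearest is class-C
Tally — class-B:2, class-C:5. class-C captures the most (5).

class-C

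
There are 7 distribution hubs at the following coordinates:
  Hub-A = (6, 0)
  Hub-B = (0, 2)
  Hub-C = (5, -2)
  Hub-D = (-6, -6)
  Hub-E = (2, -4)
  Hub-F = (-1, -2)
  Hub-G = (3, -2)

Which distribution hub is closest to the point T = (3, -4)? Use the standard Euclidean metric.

Hub-E

Since √ is increasing, it suffices to compare squared distances:
d²(T, Hub-A) = (3−6)² + (-4−0)² = 9 + 16 = 25
d²(T, Hub-B) = (3−0)² + (-4−2)² = 9 + 36 = 45
d²(T, Hub-C) = (3−5)² + (-4−(-2))² = 4 + 4 = 8
d²(T, Hub-D) = (3−(-6))² + (-4−(-6))² = 81 + 4 = 85
d²(T, Hub-E) = (3−2)² + (-4−(-4))² = 1 + 0 = 1
d²(T, Hub-F) = (3−(-1))² + (-4−(-2))² = 16 + 4 = 20
d²(T, Hub-G) = (3−3)² + (-4−(-2))² = 0 + 4 = 4
Hub-E is nearest.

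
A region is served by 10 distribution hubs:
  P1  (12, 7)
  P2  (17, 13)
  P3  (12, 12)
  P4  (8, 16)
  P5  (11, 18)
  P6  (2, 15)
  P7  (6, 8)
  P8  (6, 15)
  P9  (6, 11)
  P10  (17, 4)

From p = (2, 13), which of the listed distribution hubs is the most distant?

Since √ is increasing, it suffices to compare squared distances:
|pP1|² = 100 + 36 = 136
|pP2|² = 225 + 0 = 225
|pP3|² = 100 + 1 = 101
|pP4|² = 36 + 9 = 45
|pP5|² = 81 + 25 = 106
|pP6|² = 0 + 4 = 4
|pP7|² = 16 + 25 = 41
|pP8|² = 16 + 4 = 20
|pP9|² = 16 + 4 = 20
d²(p, P10) = 225 + 81 = 306
The largest is to P10.

P10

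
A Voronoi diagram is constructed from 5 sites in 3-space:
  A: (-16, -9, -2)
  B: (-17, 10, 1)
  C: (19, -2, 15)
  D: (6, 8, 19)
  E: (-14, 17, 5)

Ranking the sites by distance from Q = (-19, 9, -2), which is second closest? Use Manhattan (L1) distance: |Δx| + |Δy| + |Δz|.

d(Q,A) = |-19−(-16)| + |9−(-9)| + |-2−(-2)| = 3 + 18 + 0 = 21
d(Q,B) = |-19−(-17)| + |9−10| + |-2−1| = 2 + 1 + 3 = 6
d(Q,C) = |-19−19| + |9−(-2)| + |-2−15| = 38 + 11 + 17 = 66
d(Q,D) = |-19−6| + |9−8| + |-2−19| = 25 + 1 + 21 = 47
d(Q,E) = |-19−(-14)| + |9−17| + |-2−5| = 5 + 8 + 7 = 20
Sorted ascending: B, E, A, … — the second-nearest is E.

E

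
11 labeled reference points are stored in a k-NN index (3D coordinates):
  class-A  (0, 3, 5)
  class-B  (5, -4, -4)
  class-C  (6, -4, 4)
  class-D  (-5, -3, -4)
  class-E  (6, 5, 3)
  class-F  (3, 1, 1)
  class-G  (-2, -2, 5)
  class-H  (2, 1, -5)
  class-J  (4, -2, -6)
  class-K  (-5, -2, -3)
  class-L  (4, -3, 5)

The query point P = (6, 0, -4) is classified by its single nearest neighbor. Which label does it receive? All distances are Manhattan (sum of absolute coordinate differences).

d(P, class-A) = |6−0| + |0−3| + |-4−5| = 6 + 3 + 9 = 18
d(P, class-B) = |6−5| + |0−(-4)| + |-4−(-4)| = 1 + 4 + 0 = 5
d(P, class-C) = |6−6| + |0−(-4)| + |-4−4| = 0 + 4 + 8 = 12
d(P, class-D) = |6−(-5)| + |0−(-3)| + |-4−(-4)| = 11 + 3 + 0 = 14
d(P, class-E) = |6−6| + |0−5| + |-4−3| = 0 + 5 + 7 = 12
d(P, class-F) = |6−3| + |0−1| + |-4−1| = 3 + 1 + 5 = 9
d(P, class-G) = |6−(-2)| + |0−(-2)| + |-4−5| = 8 + 2 + 9 = 19
d(P, class-H) = |6−2| + |0−1| + |-4−(-5)| = 4 + 1 + 1 = 6
d(P, class-J) = |6−4| + |0−(-2)| + |-4−(-6)| = 2 + 2 + 2 = 6
d(P, class-K) = |6−(-5)| + |0−(-2)| + |-4−(-3)| = 11 + 2 + 1 = 14
d(P, class-L) = |6−4| + |0−(-3)| + |-4−5| = 2 + 3 + 9 = 14
The smallest is to class-B, so P lies in the Voronoi region of class-B.

class-B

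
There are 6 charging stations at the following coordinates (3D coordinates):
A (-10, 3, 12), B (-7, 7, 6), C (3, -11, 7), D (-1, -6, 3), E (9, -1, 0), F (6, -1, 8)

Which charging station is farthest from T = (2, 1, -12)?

A

Compare squared distances (the ordering matches that of the actual distances):
|TA|² = (2−(-10))² + (1−3)² + (-12−12)² = 144 + 4 + 576 = 724
|TB|² = (2−(-7))² + (1−7)² + (-12−6)² = 81 + 36 + 324 = 441
|TC|² = (2−3)² + (1−(-11))² + (-12−7)² = 1 + 144 + 361 = 506
|TD|² = (2−(-1))² + (1−(-6))² + (-12−3)² = 9 + 49 + 225 = 283
|TE|² = (2−9)² + (1−(-1))² + (-12−0)² = 49 + 4 + 144 = 197
|TF|² = (2−6)² + (1−(-1))² + (-12−8)² = 16 + 4 + 400 = 420
The largest is to A.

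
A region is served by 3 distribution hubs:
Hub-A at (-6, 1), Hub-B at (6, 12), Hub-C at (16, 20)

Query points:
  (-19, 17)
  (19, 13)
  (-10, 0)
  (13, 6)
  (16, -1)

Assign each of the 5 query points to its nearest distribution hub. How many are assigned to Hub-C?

(-19, 17) — d² to each: Hub-A:425, Hub-B:650, Hub-C:1234 → nearest is Hub-A
(19, 13) — d² to each: Hub-A:769, Hub-B:170, Hub-C:58 → nearest is Hub-C
(-10, 0) — d² to each: Hub-A:17, Hub-B:400, Hub-C:1076 → nearest is Hub-A
(13, 6) — d² to each: Hub-A:386, Hub-B:85, Hub-C:205 → nearest is Hub-B
(16, -1) — d² to each: Hub-A:488, Hub-B:269, Hub-C:441 → nearest is Hub-B
1 of the 5 points has Hub-C as nearest.

1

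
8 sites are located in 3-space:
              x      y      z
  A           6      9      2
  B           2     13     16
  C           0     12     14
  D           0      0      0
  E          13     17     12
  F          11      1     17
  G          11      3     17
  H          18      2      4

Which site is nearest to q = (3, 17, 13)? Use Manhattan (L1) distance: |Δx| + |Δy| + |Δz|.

B

d(q,A) = |3−6| + |17−9| + |13−2| = 3 + 8 + 11 = 22
d(q,B) = |3−2| + |17−13| + |13−16| = 1 + 4 + 3 = 8
d(q,C) = |3−0| + |17−12| + |13−14| = 3 + 5 + 1 = 9
d(q,D) = |3−0| + |17−0| + |13−0| = 3 + 17 + 13 = 33
d(q,E) = |3−13| + |17−17| + |13−12| = 10 + 0 + 1 = 11
d(q,F) = |3−11| + |17−1| + |13−17| = 8 + 16 + 4 = 28
d(q,G) = |3−11| + |17−3| + |13−17| = 8 + 14 + 4 = 26
d(q,H) = |3−18| + |17−2| + |13−4| = 15 + 15 + 9 = 39
The smallest is to B, so q lies in the Voronoi region of B.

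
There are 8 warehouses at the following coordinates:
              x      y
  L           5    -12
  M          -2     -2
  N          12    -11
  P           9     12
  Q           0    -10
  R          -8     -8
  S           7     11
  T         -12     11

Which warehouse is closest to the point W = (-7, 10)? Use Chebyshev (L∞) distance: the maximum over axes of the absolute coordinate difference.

T

d(W,L) = max(12, 22) = 22
d(W,M) = max(5, 12) = 12
d(W,N) = max(19, 21) = 21
d(W,P) = max(16, 2) = 16
d(W,Q) = max(7, 20) = 20
d(W,R) = max(1, 18) = 18
d(W,S) = max(14, 1) = 14
d(W,T) = max(5, 1) = 5
T is nearest.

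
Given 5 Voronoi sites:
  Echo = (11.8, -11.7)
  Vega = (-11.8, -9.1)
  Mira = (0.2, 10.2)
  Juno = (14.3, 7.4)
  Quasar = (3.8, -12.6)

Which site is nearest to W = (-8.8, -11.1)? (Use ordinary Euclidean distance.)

Since √ is increasing, it suffices to compare squared distances:
d²(W, Echo) = (-8.8−11.8)² + (-11.1−(-11.7))² = 424.36 + 0.36 = 424.72
d²(W, Vega) = (-8.8−(-11.8))² + (-11.1−(-9.1))² = 9 + 4 = 13
d²(W, Mira) = (-8.8−0.2)² + (-11.1−10.2)² = 81 + 453.69 = 534.69
d²(W, Juno) = (-8.8−14.3)² + (-11.1−7.4)² = 533.61 + 342.25 = 875.86
d²(W, Quasar) = (-8.8−3.8)² + (-11.1−(-12.6))² = 158.76 + 2.25 = 161.01
Vega is nearest.

Vega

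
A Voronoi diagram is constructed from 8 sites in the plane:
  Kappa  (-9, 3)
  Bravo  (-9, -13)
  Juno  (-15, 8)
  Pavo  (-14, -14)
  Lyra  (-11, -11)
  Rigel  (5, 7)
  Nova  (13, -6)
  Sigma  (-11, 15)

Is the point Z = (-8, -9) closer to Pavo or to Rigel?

Compare squared distances:
d²(Z, Pavo) = (-8−(-14))² + (-9−(-14))² = 36 + 25 = 61
d²(Z, Rigel) = (-8−5)² + (-9−7)² = 169 + 256 = 425
61 < 425, so Pavo is closer.

Pavo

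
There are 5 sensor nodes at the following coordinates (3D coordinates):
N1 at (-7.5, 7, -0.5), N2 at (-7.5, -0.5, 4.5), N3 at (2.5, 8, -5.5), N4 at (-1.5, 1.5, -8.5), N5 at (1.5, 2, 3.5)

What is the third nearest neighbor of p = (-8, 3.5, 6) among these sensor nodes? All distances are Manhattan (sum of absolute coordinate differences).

N5

d(p,N1) = |-8−(-7.5)| + |3.5−7| + |6−(-0.5)| = 0.5 + 3.5 + 6.5 = 10.5
d(p,N2) = |-8−(-7.5)| + |3.5−(-0.5)| + |6−4.5| = 0.5 + 4 + 1.5 = 6
d(p,N3) = |-8−2.5| + |3.5−8| + |6−(-5.5)| = 10.5 + 4.5 + 11.5 = 26.5
d(p,N4) = |-8−(-1.5)| + |3.5−1.5| + |6−(-8.5)| = 6.5 + 2 + 14.5 = 23
d(p,N5) = |-8−1.5| + |3.5−2| + |6−3.5| = 9.5 + 1.5 + 2.5 = 13.5
Sorted ascending: N2, N1, N5, N4, … — the third-nearest is N5.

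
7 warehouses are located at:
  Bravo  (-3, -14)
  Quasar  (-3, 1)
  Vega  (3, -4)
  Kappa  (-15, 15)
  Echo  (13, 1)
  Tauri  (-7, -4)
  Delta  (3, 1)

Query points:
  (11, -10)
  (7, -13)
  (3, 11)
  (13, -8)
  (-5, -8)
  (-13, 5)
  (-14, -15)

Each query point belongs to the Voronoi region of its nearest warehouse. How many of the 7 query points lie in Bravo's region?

(11, -10) — d² to each: Bravo:212, Quasar:317, Vega:100, Kappa:1301, Echo:125, Tauri:360, Delta:185 → nearest is Vega
(7, -13) — d² to each: Bravo:101, Quasar:296, Vega:97, Kappa:1268, Echo:232, Tauri:277, Delta:212 → nearest is Vega
(3, 11) — d² to each: Bravo:661, Quasar:136, Vega:225, Kappa:340, Echo:200, Tauri:325, Delta:100 → nearest is Delta
(13, -8) — d² to each: Bravo:292, Quasar:337, Vega:116, Kappa:1313, Echo:81, Tauri:416, Delta:181 → nearest is Echo
(-5, -8) — d² to each: Bravo:40, Quasar:85, Vega:80, Kappa:629, Echo:405, Tauri:20, Delta:145 → nearest is Tauri
(-13, 5) — d² to each: Bravo:461, Quasar:116, Vega:337, Kappa:104, Echo:692, Tauri:117, Delta:272 → nearest is Kappa
(-14, -15) — d² to each: Bravo:122, Quasar:377, Vega:410, Kappa:901, Echo:985, Tauri:170, Delta:545 → nearest is Bravo
1 of the 7 points has Bravo as nearest.

1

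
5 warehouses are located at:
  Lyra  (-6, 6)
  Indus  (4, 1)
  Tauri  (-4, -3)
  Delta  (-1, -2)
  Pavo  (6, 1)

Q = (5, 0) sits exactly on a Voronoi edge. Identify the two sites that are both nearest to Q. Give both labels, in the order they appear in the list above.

Indus and Pavo

Squared distances from Q to each site:
d²(Q, Lyra) = (5−(-6))² + (0−6)² = 121 + 36 = 157
d²(Q, Indus) = (5−4)² + (0−1)² = 1 + 1 = 2
d²(Q, Tauri) = (5−(-4))² + (0−(-3))² = 81 + 9 = 90
d²(Q, Delta) = (5−(-1))² + (0−(-2))² = 36 + 4 = 40
d²(Q, Pavo) = (5−6)² + (0−1)² = 1 + 1 = 2
Q is equidistant from Indus and Pavo (both at squared distance 2), and every other site is strictly farther — so Q lies on the Indus–Pavo Voronoi edge.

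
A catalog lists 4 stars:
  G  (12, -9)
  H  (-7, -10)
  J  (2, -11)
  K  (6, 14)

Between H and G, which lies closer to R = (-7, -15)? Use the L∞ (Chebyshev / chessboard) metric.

d(R,H) = max(0, 5) = 5
d(R,G) = max(19, 6) = 19
5 < 19, so H is closer.

H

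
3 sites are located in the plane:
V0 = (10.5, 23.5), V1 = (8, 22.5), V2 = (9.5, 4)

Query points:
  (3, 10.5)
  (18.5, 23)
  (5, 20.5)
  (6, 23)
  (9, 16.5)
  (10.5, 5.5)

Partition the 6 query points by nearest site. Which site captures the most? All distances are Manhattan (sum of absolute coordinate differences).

V1

(3, 10.5) — d to each: V0:20.5, V1:17, V2:13 → nearest is V2
(18.5, 23) — d to each: V0:8.5, V1:11, V2:28 → nearest is V0
(5, 20.5) — d to each: V0:8.5, V1:5, V2:21 → nearest is V1
(6, 23) — d to each: V0:5, V1:2.5, V2:22.5 → nearest is V1
(9, 16.5) — d to each: V0:8.5, V1:7, V2:13 → nearest is V1
(10.5, 5.5) — d to each: V0:18, V1:19.5, V2:2.5 → nearest is V2
Tally — V0:1, V1:3, V2:2. V1 captures the most (3).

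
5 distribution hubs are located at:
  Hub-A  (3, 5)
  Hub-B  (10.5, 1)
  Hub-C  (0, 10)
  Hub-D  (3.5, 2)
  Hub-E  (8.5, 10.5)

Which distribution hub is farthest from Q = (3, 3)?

Hub-E

Since √ is increasing, it suffices to compare squared distances:
d²(Q, Hub-A) = (3−3)² + (3−5)² = 0 + 4 = 4
d²(Q, Hub-B) = (3−10.5)² + (3−1)² = 56.25 + 4 = 60.25
d²(Q, Hub-C) = (3−0)² + (3−10)² = 9 + 49 = 58
d²(Q, Hub-D) = (3−3.5)² + (3−2)² = 0.25 + 1 = 1.25
d²(Q, Hub-E) = (3−8.5)² + (3−10.5)² = 30.25 + 56.25 = 86.5
The largest is to Hub-E.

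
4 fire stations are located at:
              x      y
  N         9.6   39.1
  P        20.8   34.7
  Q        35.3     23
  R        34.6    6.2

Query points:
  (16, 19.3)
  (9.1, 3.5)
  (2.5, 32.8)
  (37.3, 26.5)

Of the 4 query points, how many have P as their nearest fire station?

(16, 19.3) — d² to each: N:433, P:260.2, Q:386.18, R:517.57 → nearest is P
(9.1, 3.5) — d² to each: N:1267.61, P:1110.33, Q:1066.69, R:657.54 → nearest is R
(2.5, 32.8) — d² to each: N:90.1, P:338.5, Q:1171.88, R:1737.97 → nearest is N
(37.3, 26.5) — d² to each: N:926.05, P:339.49, Q:16.25, R:419.38 → nearest is Q
1 of the 4 points has P as nearest.

1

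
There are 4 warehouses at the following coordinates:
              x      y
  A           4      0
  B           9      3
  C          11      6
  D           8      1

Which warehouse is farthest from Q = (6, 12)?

A

Compare squared distances (the ordering matches that of the actual distances):
|QA|² = (6−4)² + (12−0)² = 4 + 144 = 148
|QB|² = (6−9)² + (12−3)² = 9 + 81 = 90
|QC|² = (6−11)² + (12−6)² = 25 + 36 = 61
|QD|² = (6−8)² + (12−1)² = 4 + 121 = 125
The largest is to A.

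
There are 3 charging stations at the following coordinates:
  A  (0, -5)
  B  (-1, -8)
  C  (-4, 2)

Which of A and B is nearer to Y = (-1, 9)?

Compare squared distances:
|YA|² = (-1−0)² + (9−(-5))² = 1 + 196 = 197
|YB|² = (-1−(-1))² + (9−(-8))² = 0 + 289 = 289
197 < 289, so A is closer.

A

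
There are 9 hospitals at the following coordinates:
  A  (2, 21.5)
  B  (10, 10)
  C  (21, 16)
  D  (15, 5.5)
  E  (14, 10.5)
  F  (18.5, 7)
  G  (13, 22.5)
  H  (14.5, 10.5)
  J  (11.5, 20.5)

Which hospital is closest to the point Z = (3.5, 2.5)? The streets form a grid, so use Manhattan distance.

B

d(Z,A) = |3.5−2| + |2.5−21.5| = 1.5 + 19 = 20.5
d(Z,B) = |3.5−10| + |2.5−10| = 6.5 + 7.5 = 14
d(Z,C) = |3.5−21| + |2.5−16| = 17.5 + 13.5 = 31
d(Z,D) = |3.5−15| + |2.5−5.5| = 11.5 + 3 = 14.5
d(Z,E) = |3.5−14| + |2.5−10.5| = 10.5 + 8 = 18.5
d(Z,F) = |3.5−18.5| + |2.5−7| = 15 + 4.5 = 19.5
d(Z,G) = |3.5−13| + |2.5−22.5| = 9.5 + 20 = 29.5
d(Z,H) = |3.5−14.5| + |2.5−10.5| = 11 + 8 = 19
d(Z,J) = |3.5−11.5| + |2.5−20.5| = 8 + 18 = 26
The smallest is to B, so Z lies in the Voronoi region of B.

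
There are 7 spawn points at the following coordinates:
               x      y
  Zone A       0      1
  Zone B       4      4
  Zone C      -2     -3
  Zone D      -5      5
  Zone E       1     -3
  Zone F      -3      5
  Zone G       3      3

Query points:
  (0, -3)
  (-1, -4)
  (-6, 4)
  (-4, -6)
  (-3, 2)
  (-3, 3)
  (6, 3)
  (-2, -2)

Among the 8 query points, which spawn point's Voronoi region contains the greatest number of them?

Zone C

(0, -3) — d² to each: Zone A:16, Zone B:65, Zone C:4, Zone D:89, Zone E:1, Zone F:73, Zone G:45 → nearest is Zone E
(-1, -4) — d² to each: Zone A:26, Zone B:89, Zone C:2, Zone D:97, Zone E:5, Zone F:85, Zone G:65 → nearest is Zone C
(-6, 4) — d² to each: Zone A:45, Zone B:100, Zone C:65, Zone D:2, Zone E:98, Zone F:10, Zone G:82 → nearest is Zone D
(-4, -6) — d² to each: Zone A:65, Zone B:164, Zone C:13, Zone D:122, Zone E:34, Zone F:122, Zone G:130 → nearest is Zone C
(-3, 2) — d² to each: Zone A:10, Zone B:53, Zone C:26, Zone D:13, Zone E:41, Zone F:9, Zone G:37 → nearest is Zone F
(-3, 3) — d² to each: Zone A:13, Zone B:50, Zone C:37, Zone D:8, Zone E:52, Zone F:4, Zone G:36 → nearest is Zone F
(6, 3) — d² to each: Zone A:40, Zone B:5, Zone C:100, Zone D:125, Zone E:61, Zone F:85, Zone G:9 → nearest is Zone B
(-2, -2) — d² to each: Zone A:13, Zone B:72, Zone C:1, Zone D:58, Zone E:10, Zone F:50, Zone G:50 → nearest is Zone C
Tally — Zone B:1, Zone C:3, Zone D:1, Zone E:1, Zone F:2. Zone C captures the most (3).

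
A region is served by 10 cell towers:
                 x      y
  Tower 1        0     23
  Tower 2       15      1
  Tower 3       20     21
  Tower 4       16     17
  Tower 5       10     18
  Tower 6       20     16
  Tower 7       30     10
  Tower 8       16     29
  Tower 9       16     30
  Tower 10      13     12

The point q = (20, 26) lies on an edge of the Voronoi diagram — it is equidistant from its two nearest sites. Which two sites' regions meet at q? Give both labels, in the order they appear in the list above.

Squared distances from q to each site:
d²(q, Tower 1) = (20−0)² + (26−23)² = 400 + 9 = 409
d²(q, Tower 2) = (20−15)² + (26−1)² = 25 + 625 = 650
d²(q, Tower 3) = (20−20)² + (26−21)² = 0 + 25 = 25
d²(q, Tower 4) = (20−16)² + (26−17)² = 16 + 81 = 97
d²(q, Tower 5) = (20−10)² + (26−18)² = 100 + 64 = 164
d²(q, Tower 6) = (20−20)² + (26−16)² = 0 + 100 = 100
d²(q, Tower 7) = (20−30)² + (26−10)² = 100 + 256 = 356
d²(q, Tower 8) = (20−16)² + (26−29)² = 16 + 9 = 25
d²(q, Tower 9) = (20−16)² + (26−30)² = 16 + 16 = 32
d²(q, Tower 10) = (20−13)² + (26−12)² = 49 + 196 = 245
q is equidistant from Tower 3 and Tower 8 (both at squared distance 25), and every other site is strictly farther — so q lies on the Tower 3–Tower 8 Voronoi edge.

Tower 3 and Tower 8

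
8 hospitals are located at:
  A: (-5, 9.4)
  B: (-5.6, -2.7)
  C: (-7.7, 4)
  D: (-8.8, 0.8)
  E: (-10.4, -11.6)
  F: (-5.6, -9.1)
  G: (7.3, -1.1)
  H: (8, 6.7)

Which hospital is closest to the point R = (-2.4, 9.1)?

Compare squared distances (the ordering matches that of the actual distances):
|RA|² = (-2.4−(-5))² + (9.1−9.4)² = 6.76 + 0.09 = 6.85
|RB|² = (-2.4−(-5.6))² + (9.1−(-2.7))² = 10.24 + 139.24 = 149.48
|RC|² = (-2.4−(-7.7))² + (9.1−4)² = 28.09 + 26.01 = 54.1
|RD|² = (-2.4−(-8.8))² + (9.1−0.8)² = 40.96 + 68.89 = 109.85
|RE|² = (-2.4−(-10.4))² + (9.1−(-11.6))² = 64 + 428.49 = 492.49
|RF|² = (-2.4−(-5.6))² + (9.1−(-9.1))² = 10.24 + 331.24 = 341.48
|RG|² = (-2.4−7.3)² + (9.1−(-1.1))² = 94.09 + 104.04 = 198.13
|RH|² = (-2.4−8)² + (9.1−6.7)² = 108.16 + 5.76 = 113.92
A is nearest.

A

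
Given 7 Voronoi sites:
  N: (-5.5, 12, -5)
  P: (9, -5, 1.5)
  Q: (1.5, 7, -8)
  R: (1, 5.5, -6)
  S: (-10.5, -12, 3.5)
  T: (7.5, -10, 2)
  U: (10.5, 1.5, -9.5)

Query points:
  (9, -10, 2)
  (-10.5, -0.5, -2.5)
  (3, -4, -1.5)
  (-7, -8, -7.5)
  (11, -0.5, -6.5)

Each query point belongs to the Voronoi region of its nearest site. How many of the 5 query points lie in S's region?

2

(9, -10, 2) — d² to each: N:743.25, P:25.25, Q:445.25, R:368.25, S:386.5, T:2.25, U:266.75 → nearest is T
(-10.5, -0.5, -2.5) — d² to each: N:187.5, P:416.5, Q:230.5, R:180.5, S:168.25, T:434.5, U:494 → nearest is S
(3, -4, -1.5) — d² to each: N:340.5, P:46, Q:165.5, R:114.5, S:271.25, T:68.5, U:150.5 → nearest is P
(-7, -8, -7.5) — d² to each: N:408.5, P:346, Q:297.5, R:248.5, S:149.25, T:304.5, U:400.5 → nearest is S
(11, -0.5, -6.5) — d² to each: N:430.75, P:88.25, Q:148.75, R:136.25, S:694.5, T:174.75, U:13.25 → nearest is U
2 of the 5 points have S as nearest.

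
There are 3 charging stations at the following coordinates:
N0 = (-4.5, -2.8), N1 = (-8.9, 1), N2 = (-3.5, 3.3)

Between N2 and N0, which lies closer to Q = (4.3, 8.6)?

N2

Compare squared distances:
|QN2|² = (4.3−(-3.5))² + (8.6−3.3)² = 60.84 + 28.09 = 88.93
|QN0|² = (4.3−(-4.5))² + (8.6−(-2.8))² = 77.44 + 129.96 = 207.4
88.93 < 207.4, so N2 is closer.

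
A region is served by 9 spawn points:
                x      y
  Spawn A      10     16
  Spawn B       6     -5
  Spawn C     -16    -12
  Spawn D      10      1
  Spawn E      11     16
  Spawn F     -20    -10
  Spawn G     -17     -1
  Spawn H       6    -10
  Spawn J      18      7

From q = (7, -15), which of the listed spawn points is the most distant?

Squared Euclidean distances:
d²(q, Spawn A) = 9 + 961 = 970
d²(q, Spawn B) = 1 + 100 = 101
d²(q, Spawn C) = 529 + 9 = 538
d²(q, Spawn D) = 9 + 256 = 265
d²(q, Spawn E) = 16 + 961 = 977
d²(q, Spawn F) = 729 + 25 = 754
d²(q, Spawn G) = 576 + 196 = 772
d²(q, Spawn H) = 1 + 25 = 26
d²(q, Spawn J) = 121 + 484 = 605
The largest is to Spawn E.

Spawn E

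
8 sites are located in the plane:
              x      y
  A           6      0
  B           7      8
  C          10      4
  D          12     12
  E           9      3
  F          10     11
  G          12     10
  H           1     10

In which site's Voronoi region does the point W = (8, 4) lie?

E

Compare squared distances (the ordering matches that of the actual distances):
|WA|² = 4 + 16 = 20
|WB|² = 1 + 16 = 17
|WC|² = 4 + 0 = 4
|WD|² = 16 + 64 = 80
|WE|² = 1 + 1 = 2
|WF|² = 4 + 49 = 53
|WG|² = 16 + 36 = 52
|WH|² = 49 + 36 = 85
Minimum is at E.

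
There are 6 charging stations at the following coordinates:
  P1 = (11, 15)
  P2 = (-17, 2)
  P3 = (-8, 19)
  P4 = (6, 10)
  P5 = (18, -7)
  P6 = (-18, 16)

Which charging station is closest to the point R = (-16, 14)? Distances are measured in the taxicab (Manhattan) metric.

P6

d(R,P1) = 27 + 1 = 28
d(R,P2) = 1 + 12 = 13
d(R,P3) = 8 + 5 = 13
d(R,P4) = 22 + 4 = 26
d(R,P5) = 34 + 21 = 55
d(R,P6) = 2 + 2 = 4
P6 is nearest.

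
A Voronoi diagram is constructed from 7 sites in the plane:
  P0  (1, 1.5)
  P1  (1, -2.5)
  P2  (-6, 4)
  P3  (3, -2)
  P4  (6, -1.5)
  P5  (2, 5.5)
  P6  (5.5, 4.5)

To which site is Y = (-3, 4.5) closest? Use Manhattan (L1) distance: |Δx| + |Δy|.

d(Y,P0) = |-3−1| + |4.5−1.5| = 4 + 3 = 7
d(Y,P1) = |-3−1| + |4.5−(-2.5)| = 4 + 7 = 11
d(Y,P2) = |-3−(-6)| + |4.5−4| = 3 + 0.5 = 3.5
d(Y,P3) = |-3−3| + |4.5−(-2)| = 6 + 6.5 = 12.5
d(Y,P4) = |-3−6| + |4.5−(-1.5)| = 9 + 6 = 15
d(Y,P5) = |-3−2| + |4.5−5.5| = 5 + 1 = 6
d(Y,P6) = |-3−5.5| + |4.5−4.5| = 8.5 + 0 = 8.5
Minimum is at P2.

P2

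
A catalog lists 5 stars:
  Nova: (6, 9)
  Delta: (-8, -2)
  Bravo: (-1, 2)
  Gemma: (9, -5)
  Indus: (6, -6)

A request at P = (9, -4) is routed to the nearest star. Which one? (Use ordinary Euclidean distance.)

Compare squared distances (the ordering matches that of the actual distances):
d²(P, Nova) = (9−6)² + (-4−9)² = 9 + 169 = 178
d²(P, Delta) = (9−(-8))² + (-4−(-2))² = 289 + 4 = 293
d²(P, Bravo) = (9−(-1))² + (-4−2)² = 100 + 36 = 136
d²(P, Gemma) = (9−9)² + (-4−(-5))² = 0 + 1 = 1
d²(P, Indus) = (9−6)² + (-4−(-6))² = 9 + 4 = 13
The smallest is to Gemma, so P lies in the Voronoi region of Gemma.

Gemma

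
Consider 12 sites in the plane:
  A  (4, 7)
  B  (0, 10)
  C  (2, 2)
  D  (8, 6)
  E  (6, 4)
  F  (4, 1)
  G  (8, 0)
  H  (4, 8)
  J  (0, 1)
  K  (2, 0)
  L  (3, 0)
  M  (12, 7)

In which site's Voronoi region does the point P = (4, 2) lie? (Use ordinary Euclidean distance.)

F

Compare squared distances (the ordering matches that of the actual distances):
|PA|² = (4−4)² + (2−7)² = 0 + 25 = 25
|PB|² = (4−0)² + (2−10)² = 16 + 64 = 80
|PC|² = (4−2)² + (2−2)² = 4 + 0 = 4
|PD|² = (4−8)² + (2−6)² = 16 + 16 = 32
|PE|² = (4−6)² + (2−4)² = 4 + 4 = 8
|PF|² = (4−4)² + (2−1)² = 0 + 1 = 1
|PG|² = (4−8)² + (2−0)² = 16 + 4 = 20
|PH|² = (4−4)² + (2−8)² = 0 + 36 = 36
|PJ|² = (4−0)² + (2−1)² = 16 + 1 = 17
|PK|² = (4−2)² + (2−0)² = 4 + 4 = 8
|PL|² = (4−3)² + (2−0)² = 1 + 4 = 5
|PM|² = (4−12)² + (2−7)² = 64 + 25 = 89
Minimum is at F.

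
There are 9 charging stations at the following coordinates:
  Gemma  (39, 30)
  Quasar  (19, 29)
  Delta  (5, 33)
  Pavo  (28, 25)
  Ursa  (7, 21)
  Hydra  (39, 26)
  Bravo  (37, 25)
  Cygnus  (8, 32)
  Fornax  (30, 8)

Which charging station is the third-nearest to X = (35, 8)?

Since √ is increasing, it suffices to compare squared distances:
d²(X, Gemma) = 16 + 484 = 500
d²(X, Quasar) = 256 + 441 = 697
d²(X, Delta) = 900 + 625 = 1525
d²(X, Pavo) = 49 + 289 = 338
d²(X, Ursa) = 784 + 169 = 953
d²(X, Hydra) = 16 + 324 = 340
d²(X, Bravo) = 4 + 289 = 293
d²(X, Cygnus) = 729 + 576 = 1305
d²(X, Fornax) = 25 + 0 = 25
Sorted ascending: Fornax, Bravo, Pavo, Hydra, … — the third-nearest is Pavo.

Pavo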